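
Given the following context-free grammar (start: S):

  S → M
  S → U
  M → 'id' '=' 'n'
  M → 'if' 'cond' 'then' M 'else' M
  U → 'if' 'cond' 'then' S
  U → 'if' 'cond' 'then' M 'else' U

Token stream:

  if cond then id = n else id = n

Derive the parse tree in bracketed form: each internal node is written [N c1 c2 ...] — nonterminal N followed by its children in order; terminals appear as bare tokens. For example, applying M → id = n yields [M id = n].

[S [M if cond then [M id = n] else [M id = n]]]

S
M
if cond then M else M
if cond then id = n else M
if cond then id = n else id = n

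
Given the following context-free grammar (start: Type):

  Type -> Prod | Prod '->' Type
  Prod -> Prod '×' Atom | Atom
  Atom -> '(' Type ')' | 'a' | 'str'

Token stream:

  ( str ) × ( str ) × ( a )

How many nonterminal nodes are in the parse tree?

[Type [Prod [Prod [Prod [Atom ( [Type [Prod [Atom str]]] )]] × [Atom ( [Type [Prod [Atom str]]] )]] × [Atom ( [Type [Prod [Atom a]]] )]]]

16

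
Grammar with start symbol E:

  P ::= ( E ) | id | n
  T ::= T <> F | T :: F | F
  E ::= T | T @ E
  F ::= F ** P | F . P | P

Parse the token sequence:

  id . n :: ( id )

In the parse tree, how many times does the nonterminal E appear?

2

[E [T [T [F [F [P id]] . [P n]]] :: [F [P ( [E [T [F [P id]]]] )]]]]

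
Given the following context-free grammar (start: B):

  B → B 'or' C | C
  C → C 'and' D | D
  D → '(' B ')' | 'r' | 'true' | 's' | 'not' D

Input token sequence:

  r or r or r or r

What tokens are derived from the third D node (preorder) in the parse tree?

r

[B [B [B [B [C [D r]]] or [C [D r]]] or [C [D r]]] or [C [D r]]]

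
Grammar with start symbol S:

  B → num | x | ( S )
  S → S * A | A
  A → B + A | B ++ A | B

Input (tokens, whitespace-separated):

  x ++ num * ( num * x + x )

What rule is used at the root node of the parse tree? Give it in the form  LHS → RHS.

S → S * A

[S [S [A [B x] ++ [A [B num]]]] * [A [B ( [S [S [A [B num]]] * [A [B x] + [A [B x]]]] )]]]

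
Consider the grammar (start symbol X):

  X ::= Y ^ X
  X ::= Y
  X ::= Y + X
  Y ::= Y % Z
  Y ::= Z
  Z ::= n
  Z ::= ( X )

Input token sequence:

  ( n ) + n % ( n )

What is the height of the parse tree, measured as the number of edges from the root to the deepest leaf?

7

[X [Y [Z ( [X [Y [Z n]]] )]] + [X [Y [Y [Z n]] % [Z ( [X [Y [Z n]]] )]]]]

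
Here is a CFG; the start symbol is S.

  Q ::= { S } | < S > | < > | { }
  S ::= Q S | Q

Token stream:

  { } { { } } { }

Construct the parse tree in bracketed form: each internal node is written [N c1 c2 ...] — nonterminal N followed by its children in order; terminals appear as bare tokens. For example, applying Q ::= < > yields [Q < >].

S
Q S
{ } S
{ } Q S
{ } { S } S
{ } { Q } S
{ } { { } } S
{ } { { } } Q
{ } { { } } { }

[S [Q { }] [S [Q { [S [Q { }]] }] [S [Q { }]]]]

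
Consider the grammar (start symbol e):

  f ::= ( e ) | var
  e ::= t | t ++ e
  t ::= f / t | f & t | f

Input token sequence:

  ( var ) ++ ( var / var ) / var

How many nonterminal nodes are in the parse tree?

[e [t [f ( [e [t [f var]]] )]] ++ [e [t [f ( [e [t [f var] / [t [f var]]]] )] / [t [f var]]]]]

16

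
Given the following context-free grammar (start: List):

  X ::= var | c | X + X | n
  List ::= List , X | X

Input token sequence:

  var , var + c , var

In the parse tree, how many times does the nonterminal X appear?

5

[List [List [List [X var]] , [X [X var] + [X c]]] , [X var]]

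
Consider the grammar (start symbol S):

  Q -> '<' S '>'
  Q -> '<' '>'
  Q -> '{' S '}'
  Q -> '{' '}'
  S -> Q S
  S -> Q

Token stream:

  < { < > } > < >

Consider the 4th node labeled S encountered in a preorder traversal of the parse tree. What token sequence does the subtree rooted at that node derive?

[S [Q < [S [Q { [S [Q < >]] }]] >] [S [Q < >]]]

< >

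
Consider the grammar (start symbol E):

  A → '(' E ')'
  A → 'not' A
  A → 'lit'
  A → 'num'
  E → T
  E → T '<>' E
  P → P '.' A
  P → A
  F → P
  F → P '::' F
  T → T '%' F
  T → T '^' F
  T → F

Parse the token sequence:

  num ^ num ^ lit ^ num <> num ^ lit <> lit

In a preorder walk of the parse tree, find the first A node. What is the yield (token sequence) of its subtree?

num

[E [T [T [T [T [F [P [A num]]]] ^ [F [P [A num]]]] ^ [F [P [A lit]]]] ^ [F [P [A num]]]] <> [E [T [T [F [P [A num]]]] ^ [F [P [A lit]]]] <> [E [T [F [P [A lit]]]]]]]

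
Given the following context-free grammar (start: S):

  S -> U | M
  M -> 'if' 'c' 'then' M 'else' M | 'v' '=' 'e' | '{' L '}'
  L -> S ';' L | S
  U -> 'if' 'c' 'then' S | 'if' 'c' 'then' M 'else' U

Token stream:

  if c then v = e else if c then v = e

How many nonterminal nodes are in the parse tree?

[S [U if c then [M v = e] else [U if c then [S [M v = e]]]]]

6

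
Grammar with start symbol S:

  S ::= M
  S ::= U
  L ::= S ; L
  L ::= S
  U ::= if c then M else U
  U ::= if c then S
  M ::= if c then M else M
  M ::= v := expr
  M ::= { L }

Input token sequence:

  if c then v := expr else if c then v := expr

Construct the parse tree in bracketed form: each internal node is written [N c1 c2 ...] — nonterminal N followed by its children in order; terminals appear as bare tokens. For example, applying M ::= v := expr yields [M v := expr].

S
U
if c then M else U
if c then v := expr else U
if c then v := expr else if c then S
if c then v := expr else if c then M
if c then v := expr else if c then v := expr

[S [U if c then [M v := expr] else [U if c then [S [M v := expr]]]]]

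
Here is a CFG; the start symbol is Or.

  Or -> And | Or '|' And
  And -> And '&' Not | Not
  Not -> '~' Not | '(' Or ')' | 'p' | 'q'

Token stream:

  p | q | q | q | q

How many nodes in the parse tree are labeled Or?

[Or [Or [Or [Or [Or [And [Not p]]] | [And [Not q]]] | [And [Not q]]] | [And [Not q]]] | [And [Not q]]]

5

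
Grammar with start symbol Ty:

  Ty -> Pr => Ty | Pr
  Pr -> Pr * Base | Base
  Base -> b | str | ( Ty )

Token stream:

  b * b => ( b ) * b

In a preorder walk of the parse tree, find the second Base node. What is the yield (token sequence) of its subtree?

[Ty [Pr [Pr [Base b]] * [Base b]] => [Ty [Pr [Pr [Base ( [Ty [Pr [Base b]]] )]] * [Base b]]]]

b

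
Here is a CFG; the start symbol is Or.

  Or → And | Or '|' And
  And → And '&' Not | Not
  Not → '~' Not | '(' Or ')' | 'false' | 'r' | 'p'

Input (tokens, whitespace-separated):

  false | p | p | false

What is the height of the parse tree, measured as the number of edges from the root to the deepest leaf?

[Or [Or [Or [Or [And [Not false]]] | [And [Not p]]] | [And [Not p]]] | [And [Not false]]]

6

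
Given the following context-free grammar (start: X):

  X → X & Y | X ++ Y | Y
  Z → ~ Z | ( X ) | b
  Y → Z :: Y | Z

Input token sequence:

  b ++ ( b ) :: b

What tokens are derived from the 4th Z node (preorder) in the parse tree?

b

[X [X [Y [Z b]]] ++ [Y [Z ( [X [Y [Z b]]] )] :: [Y [Z b]]]]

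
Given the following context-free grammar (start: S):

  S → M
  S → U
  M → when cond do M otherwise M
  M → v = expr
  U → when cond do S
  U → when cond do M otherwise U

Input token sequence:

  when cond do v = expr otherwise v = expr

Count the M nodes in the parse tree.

[S [M when cond do [M v = expr] otherwise [M v = expr]]]

3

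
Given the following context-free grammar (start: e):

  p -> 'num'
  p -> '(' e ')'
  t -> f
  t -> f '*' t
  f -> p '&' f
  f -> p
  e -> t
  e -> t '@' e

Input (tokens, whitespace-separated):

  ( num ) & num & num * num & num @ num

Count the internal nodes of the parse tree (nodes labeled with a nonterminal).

21

[e [t [f [p ( [e [t [f [p num]]]] )] & [f [p num] & [f [p num]]]] * [t [f [p num] & [f [p num]]]]] @ [e [t [f [p num]]]]]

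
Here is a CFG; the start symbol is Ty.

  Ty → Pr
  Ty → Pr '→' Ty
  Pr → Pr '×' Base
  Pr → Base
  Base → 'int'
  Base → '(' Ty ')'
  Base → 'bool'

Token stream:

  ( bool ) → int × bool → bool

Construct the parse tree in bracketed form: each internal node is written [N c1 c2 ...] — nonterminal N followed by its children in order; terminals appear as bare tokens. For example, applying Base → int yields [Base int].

[Ty [Pr [Base ( [Ty [Pr [Base bool]]] )]] → [Ty [Pr [Pr [Base int]] × [Base bool]] → [Ty [Pr [Base bool]]]]]

Ty
Pr → Ty
Base → Ty
( Ty ) → Ty
( Pr ) → Ty
( Base ) → Ty
( bool ) → Ty
( bool ) → Pr → Ty
( bool ) → Pr × Base → Ty
( bool ) → Base × Base → Ty
( bool ) → int × Base → Ty
( bool ) → int × bool → Ty
( bool ) → int × bool → Pr
( bool ) → int × bool → Base
( bool ) → int × bool → bool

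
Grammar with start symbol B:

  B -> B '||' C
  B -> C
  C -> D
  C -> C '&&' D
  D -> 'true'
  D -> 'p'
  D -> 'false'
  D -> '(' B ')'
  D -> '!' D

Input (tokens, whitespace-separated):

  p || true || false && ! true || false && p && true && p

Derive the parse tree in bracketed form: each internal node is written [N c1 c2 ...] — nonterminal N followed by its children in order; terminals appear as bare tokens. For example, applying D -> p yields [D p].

[B [B [B [B [C [D p]]] || [C [D true]]] || [C [C [D false]] && [D ! [D true]]]] || [C [C [C [C [D false]] && [D p]] && [D true]] && [D p]]]

B
B || C
B || C || C
B || C || C || C
C || C || C || C
D || C || C || C
p || C || C || C
p || D || C || C
p || true || C || C
p || true || C && D || C
p || true || D && D || C
p || true || false && D || C
p || true || false && ! D || C
p || true || false && ! true || C
p || true || false && ! true || C && D
p || true || false && ! true || C && D && D
p || true || false && ! true || C && D && D && D
p || true || false && ! true || D && D && D && D
p || true || false && ! true || false && D && D && D
p || true || false && ! true || false && p && D && D
p || true || false && ! true || false && p && true && D
p || true || false && ! true || false && p && true && p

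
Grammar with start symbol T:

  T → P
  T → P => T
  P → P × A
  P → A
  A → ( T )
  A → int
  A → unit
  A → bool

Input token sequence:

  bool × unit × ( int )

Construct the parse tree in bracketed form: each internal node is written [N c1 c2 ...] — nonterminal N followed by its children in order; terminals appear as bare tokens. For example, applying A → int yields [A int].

[T [P [P [P [A bool]] × [A unit]] × [A ( [T [P [A int]]] )]]]

T
P
P × A
P × A × A
A × A × A
bool × A × A
bool × unit × A
bool × unit × ( T )
bool × unit × ( P )
bool × unit × ( A )
bool × unit × ( int )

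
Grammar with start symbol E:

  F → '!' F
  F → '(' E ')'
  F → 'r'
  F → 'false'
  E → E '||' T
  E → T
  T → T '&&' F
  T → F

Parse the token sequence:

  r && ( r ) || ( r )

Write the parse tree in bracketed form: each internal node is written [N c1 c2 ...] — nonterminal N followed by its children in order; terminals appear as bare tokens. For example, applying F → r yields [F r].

E
E || T
T || T
T && F || T
F && F || T
r && F || T
r && ( E ) || T
r && ( T ) || T
r && ( F ) || T
r && ( r ) || T
r && ( r ) || F
r && ( r ) || ( E )
r && ( r ) || ( T )
r && ( r ) || ( F )
r && ( r ) || ( r )

[E [E [T [T [F r]] && [F ( [E [T [F r]]] )]]] || [T [F ( [E [T [F r]]] )]]]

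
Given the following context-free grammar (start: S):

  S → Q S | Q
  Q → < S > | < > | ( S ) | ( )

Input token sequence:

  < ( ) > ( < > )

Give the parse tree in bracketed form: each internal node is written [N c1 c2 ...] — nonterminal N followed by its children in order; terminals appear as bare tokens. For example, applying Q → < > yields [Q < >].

[S [Q < [S [Q ( )]] >] [S [Q ( [S [Q < >]] )]]]

S
Q S
< S > S
< Q > S
< ( ) > S
< ( ) > Q
< ( ) > ( S )
< ( ) > ( Q )
< ( ) > ( < > )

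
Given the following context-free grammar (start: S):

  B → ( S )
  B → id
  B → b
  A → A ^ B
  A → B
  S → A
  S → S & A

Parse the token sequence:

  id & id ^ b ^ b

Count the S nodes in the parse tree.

[S [S [A [B id]]] & [A [A [A [B id]] ^ [B b]] ^ [B b]]]

2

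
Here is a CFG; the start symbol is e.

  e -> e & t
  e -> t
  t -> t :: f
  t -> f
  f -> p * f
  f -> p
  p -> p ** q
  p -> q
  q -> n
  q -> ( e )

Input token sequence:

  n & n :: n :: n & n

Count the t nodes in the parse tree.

5

[e [e [e [t [f [p [q n]]]]] & [t [t [t [f [p [q n]]]] :: [f [p [q n]]]] :: [f [p [q n]]]]] & [t [f [p [q n]]]]]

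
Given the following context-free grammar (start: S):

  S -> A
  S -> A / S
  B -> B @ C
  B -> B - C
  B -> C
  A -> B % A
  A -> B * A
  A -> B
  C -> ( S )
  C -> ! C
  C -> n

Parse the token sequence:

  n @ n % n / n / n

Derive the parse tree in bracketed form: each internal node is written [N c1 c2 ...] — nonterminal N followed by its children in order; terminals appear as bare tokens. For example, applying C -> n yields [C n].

[S [A [B [B [C n]] @ [C n]] % [A [B [C n]]]] / [S [A [B [C n]]] / [S [A [B [C n]]]]]]

S
A / S
B % A / S
B @ C % A / S
C @ C % A / S
n @ C % A / S
n @ n % A / S
n @ n % B / S
n @ n % C / S
n @ n % n / S
n @ n % n / A / S
n @ n % n / B / S
n @ n % n / C / S
n @ n % n / n / S
n @ n % n / n / A
n @ n % n / n / B
n @ n % n / n / C
n @ n % n / n / n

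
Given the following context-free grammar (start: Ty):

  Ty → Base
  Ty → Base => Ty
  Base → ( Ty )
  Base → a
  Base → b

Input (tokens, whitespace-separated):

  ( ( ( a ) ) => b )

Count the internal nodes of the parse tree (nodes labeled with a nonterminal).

10

[Ty [Base ( [Ty [Base ( [Ty [Base ( [Ty [Base a]] )]] )] => [Ty [Base b]]] )]]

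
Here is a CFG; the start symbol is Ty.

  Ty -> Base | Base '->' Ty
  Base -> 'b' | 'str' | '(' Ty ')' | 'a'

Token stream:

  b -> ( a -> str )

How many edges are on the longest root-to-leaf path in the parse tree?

[Ty [Base b] -> [Ty [Base ( [Ty [Base a] -> [Ty [Base str]]] )]]]

6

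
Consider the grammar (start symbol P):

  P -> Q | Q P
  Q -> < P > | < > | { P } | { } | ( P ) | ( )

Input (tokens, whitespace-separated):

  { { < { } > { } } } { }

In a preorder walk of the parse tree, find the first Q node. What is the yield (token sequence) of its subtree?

{ { < { } > { } } }

[P [Q { [P [Q { [P [Q < [P [Q { }]] >] [P [Q { }]]] }]] }] [P [Q { }]]]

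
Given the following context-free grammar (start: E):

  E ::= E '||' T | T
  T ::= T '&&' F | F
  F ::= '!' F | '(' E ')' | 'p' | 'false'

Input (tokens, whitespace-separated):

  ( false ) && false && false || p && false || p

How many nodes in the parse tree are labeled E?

4

[E [E [E [T [T [T [F ( [E [T [F false]]] )]] && [F false]] && [F false]]] || [T [T [F p]] && [F false]]] || [T [F p]]]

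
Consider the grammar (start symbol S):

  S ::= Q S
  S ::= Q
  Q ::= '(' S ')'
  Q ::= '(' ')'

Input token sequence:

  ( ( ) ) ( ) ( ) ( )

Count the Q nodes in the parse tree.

5

[S [Q ( [S [Q ( )]] )] [S [Q ( )] [S [Q ( )] [S [Q ( )]]]]]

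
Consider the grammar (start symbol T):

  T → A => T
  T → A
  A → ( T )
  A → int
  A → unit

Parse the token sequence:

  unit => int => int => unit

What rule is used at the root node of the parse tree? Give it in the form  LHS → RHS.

T → A => T

[T [A unit] => [T [A int] => [T [A int] => [T [A unit]]]]]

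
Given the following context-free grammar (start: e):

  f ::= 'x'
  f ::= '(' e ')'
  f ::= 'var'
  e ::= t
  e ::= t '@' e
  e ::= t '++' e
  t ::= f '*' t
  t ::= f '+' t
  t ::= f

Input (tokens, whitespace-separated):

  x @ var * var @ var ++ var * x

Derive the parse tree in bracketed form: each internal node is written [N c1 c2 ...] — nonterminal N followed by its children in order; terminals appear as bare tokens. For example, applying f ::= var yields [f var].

e
t @ e
f @ e
x @ e
x @ t @ e
x @ f * t @ e
x @ var * t @ e
x @ var * f @ e
x @ var * var @ e
x @ var * var @ t ++ e
x @ var * var @ f ++ e
x @ var * var @ var ++ e
x @ var * var @ var ++ t
x @ var * var @ var ++ f * t
x @ var * var @ var ++ var * t
x @ var * var @ var ++ var * f
x @ var * var @ var ++ var * x

[e [t [f x]] @ [e [t [f var] * [t [f var]]] @ [e [t [f var]] ++ [e [t [f var] * [t [f x]]]]]]]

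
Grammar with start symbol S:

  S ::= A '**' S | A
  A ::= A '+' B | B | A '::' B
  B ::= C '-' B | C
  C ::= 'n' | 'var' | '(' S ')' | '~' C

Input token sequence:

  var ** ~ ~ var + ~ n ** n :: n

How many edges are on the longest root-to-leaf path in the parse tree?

[S [A [B [C var]]] ** [S [A [A [B [C ~ [C ~ [C var]]]]] + [B [C ~ [C n]]]] ** [S [A [A [B [C n]]] :: [B [C n]]]]]]

8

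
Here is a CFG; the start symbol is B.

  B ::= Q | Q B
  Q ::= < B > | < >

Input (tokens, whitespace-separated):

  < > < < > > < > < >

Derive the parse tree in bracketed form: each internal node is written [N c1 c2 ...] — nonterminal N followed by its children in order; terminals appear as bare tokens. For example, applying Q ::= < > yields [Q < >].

[B [Q < >] [B [Q < [B [Q < >]] >] [B [Q < >] [B [Q < >]]]]]

B
Q B
< > B
< > Q B
< > < B > B
< > < Q > B
< > < < > > B
< > < < > > Q B
< > < < > > < > B
< > < < > > < > Q
< > < < > > < > < >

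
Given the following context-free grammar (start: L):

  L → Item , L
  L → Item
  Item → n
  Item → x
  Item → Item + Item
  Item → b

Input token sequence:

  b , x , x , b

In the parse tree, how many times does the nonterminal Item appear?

4

[L [Item b] , [L [Item x] , [L [Item x] , [L [Item b]]]]]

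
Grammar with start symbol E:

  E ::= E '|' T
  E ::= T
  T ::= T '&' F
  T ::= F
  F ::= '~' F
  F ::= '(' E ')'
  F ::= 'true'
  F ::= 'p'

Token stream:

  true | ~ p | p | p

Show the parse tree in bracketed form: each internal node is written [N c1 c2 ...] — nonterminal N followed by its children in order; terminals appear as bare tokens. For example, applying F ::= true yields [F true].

[E [E [E [E [T [F true]]] | [T [F ~ [F p]]]] | [T [F p]]] | [T [F p]]]

E
E | T
E | T | T
E | T | T | T
T | T | T | T
F | T | T | T
true | T | T | T
true | F | T | T
true | ~ F | T | T
true | ~ p | T | T
true | ~ p | F | T
true | ~ p | p | T
true | ~ p | p | F
true | ~ p | p | p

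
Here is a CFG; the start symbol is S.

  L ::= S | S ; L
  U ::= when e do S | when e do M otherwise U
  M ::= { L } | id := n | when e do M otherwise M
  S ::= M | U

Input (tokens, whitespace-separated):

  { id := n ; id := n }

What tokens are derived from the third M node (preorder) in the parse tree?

[S [M { [L [S [M id := n]] ; [L [S [M id := n]]]] }]]

id := n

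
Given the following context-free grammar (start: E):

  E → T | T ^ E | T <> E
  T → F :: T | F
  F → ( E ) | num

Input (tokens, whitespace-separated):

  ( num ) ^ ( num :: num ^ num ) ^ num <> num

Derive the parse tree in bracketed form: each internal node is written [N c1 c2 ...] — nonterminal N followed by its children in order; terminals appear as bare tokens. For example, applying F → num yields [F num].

E
T ^ E
F ^ E
( E ) ^ E
( T ) ^ E
( F ) ^ E
( num ) ^ E
( num ) ^ T ^ E
( num ) ^ F ^ E
( num ) ^ ( E ) ^ E
( num ) ^ ( T ^ E ) ^ E
( num ) ^ ( F :: T ^ E ) ^ E
( num ) ^ ( num :: T ^ E ) ^ E
( num ) ^ ( num :: F ^ E ) ^ E
( num ) ^ ( num :: num ^ E ) ^ E
( num ) ^ ( num :: num ^ T ) ^ E
( num ) ^ ( num :: num ^ F ) ^ E
( num ) ^ ( num :: num ^ num ) ^ E
( num ) ^ ( num :: num ^ num ) ^ T <> E
( num ) ^ ( num :: num ^ num ) ^ F <> E
( num ) ^ ( num :: num ^ num ) ^ num <> E
( num ) ^ ( num :: num ^ num ) ^ num <> T
( num ) ^ ( num :: num ^ num ) ^ num <> F
( num ) ^ ( num :: num ^ num ) ^ num <> num

[E [T [F ( [E [T [F num]]] )]] ^ [E [T [F ( [E [T [F num] :: [T [F num]]] ^ [E [T [F num]]]] )]] ^ [E [T [F num]] <> [E [T [F num]]]]]]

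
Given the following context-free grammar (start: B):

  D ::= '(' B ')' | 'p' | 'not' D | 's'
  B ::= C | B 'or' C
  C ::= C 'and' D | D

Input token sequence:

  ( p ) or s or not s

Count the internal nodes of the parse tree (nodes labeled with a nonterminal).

13

[B [B [B [C [D ( [B [C [D p]]] )]]] or [C [D s]]] or [C [D not [D s]]]]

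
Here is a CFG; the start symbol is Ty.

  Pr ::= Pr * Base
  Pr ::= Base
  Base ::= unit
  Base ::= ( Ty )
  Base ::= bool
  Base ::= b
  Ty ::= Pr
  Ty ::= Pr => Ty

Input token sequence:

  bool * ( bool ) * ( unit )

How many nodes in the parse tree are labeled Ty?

3

[Ty [Pr [Pr [Pr [Base bool]] * [Base ( [Ty [Pr [Base bool]]] )]] * [Base ( [Ty [Pr [Base unit]]] )]]]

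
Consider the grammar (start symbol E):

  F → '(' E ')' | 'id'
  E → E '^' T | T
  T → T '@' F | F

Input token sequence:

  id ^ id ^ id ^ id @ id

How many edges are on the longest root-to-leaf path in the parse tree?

[E [E [E [E [T [F id]]] ^ [T [F id]]] ^ [T [F id]]] ^ [T [T [F id]] @ [F id]]]

6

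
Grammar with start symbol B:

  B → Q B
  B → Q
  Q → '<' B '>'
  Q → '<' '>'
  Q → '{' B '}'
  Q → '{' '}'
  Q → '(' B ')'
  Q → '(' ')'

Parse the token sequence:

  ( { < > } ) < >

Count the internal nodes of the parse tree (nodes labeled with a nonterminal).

[B [Q ( [B [Q { [B [Q < >]] }]] )] [B [Q < >]]]

8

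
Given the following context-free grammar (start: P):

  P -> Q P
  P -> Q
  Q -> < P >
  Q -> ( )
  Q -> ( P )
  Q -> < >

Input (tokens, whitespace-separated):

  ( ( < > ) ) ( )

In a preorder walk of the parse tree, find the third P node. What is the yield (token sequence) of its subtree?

< >

[P [Q ( [P [Q ( [P [Q < >]] )]] )] [P [Q ( )]]]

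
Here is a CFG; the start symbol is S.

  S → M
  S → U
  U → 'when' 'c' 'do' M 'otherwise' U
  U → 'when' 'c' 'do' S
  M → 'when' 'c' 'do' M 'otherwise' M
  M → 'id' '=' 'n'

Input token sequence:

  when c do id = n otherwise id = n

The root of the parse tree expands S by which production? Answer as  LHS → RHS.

[S [M when c do [M id = n] otherwise [M id = n]]]

S → M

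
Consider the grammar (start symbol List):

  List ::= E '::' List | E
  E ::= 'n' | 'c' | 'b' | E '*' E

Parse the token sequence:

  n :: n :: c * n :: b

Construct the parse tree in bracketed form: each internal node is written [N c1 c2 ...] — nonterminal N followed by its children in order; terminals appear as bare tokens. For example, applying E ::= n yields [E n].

[List [E n] :: [List [E n] :: [List [E [E c] * [E n]] :: [List [E b]]]]]

List
E :: List
n :: List
n :: E :: List
n :: n :: List
n :: n :: E :: List
n :: n :: E * E :: List
n :: n :: c * E :: List
n :: n :: c * n :: List
n :: n :: c * n :: E
n :: n :: c * n :: b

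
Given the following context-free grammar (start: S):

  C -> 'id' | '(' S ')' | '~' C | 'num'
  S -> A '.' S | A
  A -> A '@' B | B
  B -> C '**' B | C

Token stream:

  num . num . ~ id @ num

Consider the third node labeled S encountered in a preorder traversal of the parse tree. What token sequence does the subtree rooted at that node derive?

[S [A [B [C num]]] . [S [A [B [C num]]] . [S [A [A [B [C ~ [C id]]]] @ [B [C num]]]]]]

~ id @ num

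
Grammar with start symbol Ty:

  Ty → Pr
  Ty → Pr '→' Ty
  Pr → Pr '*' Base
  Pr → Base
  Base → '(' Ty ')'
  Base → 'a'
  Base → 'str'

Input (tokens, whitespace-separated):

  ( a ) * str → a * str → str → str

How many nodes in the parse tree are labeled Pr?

7

[Ty [Pr [Pr [Base ( [Ty [Pr [Base a]]] )]] * [Base str]] → [Ty [Pr [Pr [Base a]] * [Base str]] → [Ty [Pr [Base str]] → [Ty [Pr [Base str]]]]]]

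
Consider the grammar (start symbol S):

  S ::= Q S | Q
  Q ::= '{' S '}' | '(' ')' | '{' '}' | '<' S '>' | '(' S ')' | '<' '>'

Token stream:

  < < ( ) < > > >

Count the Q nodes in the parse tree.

4

[S [Q < [S [Q < [S [Q ( )] [S [Q < >]]] >]] >]]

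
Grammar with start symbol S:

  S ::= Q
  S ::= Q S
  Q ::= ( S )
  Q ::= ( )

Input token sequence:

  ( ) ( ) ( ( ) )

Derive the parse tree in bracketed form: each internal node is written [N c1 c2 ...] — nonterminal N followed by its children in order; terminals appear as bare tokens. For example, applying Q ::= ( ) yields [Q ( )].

S
Q S
( ) S
( ) Q S
( ) ( ) S
( ) ( ) Q
( ) ( ) ( S )
( ) ( ) ( Q )
( ) ( ) ( ( ) )

[S [Q ( )] [S [Q ( )] [S [Q ( [S [Q ( )]] )]]]]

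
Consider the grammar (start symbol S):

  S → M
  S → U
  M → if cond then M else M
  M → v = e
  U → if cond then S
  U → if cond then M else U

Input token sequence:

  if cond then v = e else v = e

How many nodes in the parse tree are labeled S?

1

[S [M if cond then [M v = e] else [M v = e]]]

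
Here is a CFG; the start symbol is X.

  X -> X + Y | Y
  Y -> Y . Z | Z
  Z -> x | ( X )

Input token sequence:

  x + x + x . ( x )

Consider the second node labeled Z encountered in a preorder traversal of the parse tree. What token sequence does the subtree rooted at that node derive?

x

[X [X [X [Y [Z x]]] + [Y [Z x]]] + [Y [Y [Z x]] . [Z ( [X [Y [Z x]]] )]]]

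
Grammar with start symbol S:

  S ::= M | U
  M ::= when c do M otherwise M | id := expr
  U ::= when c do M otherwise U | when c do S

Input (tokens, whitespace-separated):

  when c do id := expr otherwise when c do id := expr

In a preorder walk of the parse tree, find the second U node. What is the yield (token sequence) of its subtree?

[S [U when c do [M id := expr] otherwise [U when c do [S [M id := expr]]]]]

when c do id := expr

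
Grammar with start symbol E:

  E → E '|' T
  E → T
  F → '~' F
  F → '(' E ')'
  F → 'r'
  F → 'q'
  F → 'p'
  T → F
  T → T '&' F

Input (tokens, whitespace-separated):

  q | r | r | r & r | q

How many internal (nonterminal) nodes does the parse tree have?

17

[E [E [E [E [E [T [F q]]] | [T [F r]]] | [T [F r]]] | [T [T [F r]] & [F r]]] | [T [F q]]]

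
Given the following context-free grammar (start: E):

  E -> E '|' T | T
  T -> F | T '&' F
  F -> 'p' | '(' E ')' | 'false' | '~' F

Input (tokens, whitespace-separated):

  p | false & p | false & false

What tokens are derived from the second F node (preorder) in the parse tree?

false

[E [E [E [T [F p]]] | [T [T [F false]] & [F p]]] | [T [T [F false]] & [F false]]]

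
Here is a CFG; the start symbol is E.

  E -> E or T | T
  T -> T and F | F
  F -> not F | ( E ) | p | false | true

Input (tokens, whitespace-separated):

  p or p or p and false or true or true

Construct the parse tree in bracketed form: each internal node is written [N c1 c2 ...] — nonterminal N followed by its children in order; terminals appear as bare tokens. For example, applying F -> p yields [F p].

E
E or T
E or T or T
E or T or T or T
E or T or T or T or T
T or T or T or T or T
F or T or T or T or T
p or T or T or T or T
p or F or T or T or T
p or p or T or T or T
p or p or T and F or T or T
p or p or F and F or T or T
p or p or p and F or T or T
p or p or p and false or T or T
p or p or p and false or F or T
p or p or p and false or true or T
p or p or p and false or true or F
p or p or p and false or true or true

[E [E [E [E [E [T [F p]]] or [T [F p]]] or [T [T [F p]] and [F false]]] or [T [F true]]] or [T [F true]]]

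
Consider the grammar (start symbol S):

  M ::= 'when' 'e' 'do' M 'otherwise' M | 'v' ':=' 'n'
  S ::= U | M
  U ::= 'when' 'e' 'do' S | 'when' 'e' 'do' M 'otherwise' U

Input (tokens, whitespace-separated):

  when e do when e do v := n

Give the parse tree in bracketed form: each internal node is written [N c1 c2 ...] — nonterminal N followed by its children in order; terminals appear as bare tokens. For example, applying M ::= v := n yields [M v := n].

[S [U when e do [S [U when e do [S [M v := n]]]]]]

S
U
when e do S
when e do U
when e do when e do S
when e do when e do M
when e do when e do v := n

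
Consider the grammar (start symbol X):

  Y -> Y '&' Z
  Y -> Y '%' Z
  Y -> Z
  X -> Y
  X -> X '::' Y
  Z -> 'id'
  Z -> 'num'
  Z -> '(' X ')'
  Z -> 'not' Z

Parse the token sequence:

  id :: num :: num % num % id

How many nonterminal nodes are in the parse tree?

13

[X [X [X [Y [Z id]]] :: [Y [Z num]]] :: [Y [Y [Y [Z num]] % [Z num]] % [Z id]]]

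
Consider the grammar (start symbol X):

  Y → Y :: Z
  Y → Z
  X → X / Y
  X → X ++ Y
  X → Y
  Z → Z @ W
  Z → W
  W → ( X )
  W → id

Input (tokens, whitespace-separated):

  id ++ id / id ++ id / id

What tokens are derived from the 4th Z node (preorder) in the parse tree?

[X [X [X [X [X [Y [Z [W id]]]] ++ [Y [Z [W id]]]] / [Y [Z [W id]]]] ++ [Y [Z [W id]]]] / [Y [Z [W id]]]]

id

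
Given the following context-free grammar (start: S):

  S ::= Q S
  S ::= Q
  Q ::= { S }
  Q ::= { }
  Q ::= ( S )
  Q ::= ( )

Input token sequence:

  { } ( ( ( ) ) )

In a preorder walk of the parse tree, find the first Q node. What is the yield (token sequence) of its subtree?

[S [Q { }] [S [Q ( [S [Q ( [S [Q ( )]] )]] )]]]

{ }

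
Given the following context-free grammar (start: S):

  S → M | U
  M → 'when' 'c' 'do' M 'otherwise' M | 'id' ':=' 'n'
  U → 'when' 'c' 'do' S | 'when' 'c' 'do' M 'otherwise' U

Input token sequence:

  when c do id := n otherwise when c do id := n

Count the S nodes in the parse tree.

[S [U when c do [M id := n] otherwise [U when c do [S [M id := n]]]]]

2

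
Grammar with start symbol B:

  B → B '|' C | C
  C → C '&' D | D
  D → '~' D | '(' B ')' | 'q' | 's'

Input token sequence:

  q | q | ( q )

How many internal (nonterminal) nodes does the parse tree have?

12

[B [B [B [C [D q]]] | [C [D q]]] | [C [D ( [B [C [D q]]] )]]]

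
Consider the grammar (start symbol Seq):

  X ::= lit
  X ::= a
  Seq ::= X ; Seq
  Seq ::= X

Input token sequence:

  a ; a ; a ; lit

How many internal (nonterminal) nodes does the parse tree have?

[Seq [X a] ; [Seq [X a] ; [Seq [X a] ; [Seq [X lit]]]]]

8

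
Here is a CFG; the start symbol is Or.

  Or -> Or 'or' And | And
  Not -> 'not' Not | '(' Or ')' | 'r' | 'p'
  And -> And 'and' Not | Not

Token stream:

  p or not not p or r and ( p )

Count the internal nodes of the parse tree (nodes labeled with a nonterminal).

[Or [Or [Or [And [Not p]]] or [And [Not not [Not not [Not p]]]]] or [And [And [Not r]] and [Not ( [Or [And [Not p]]] )]]]

16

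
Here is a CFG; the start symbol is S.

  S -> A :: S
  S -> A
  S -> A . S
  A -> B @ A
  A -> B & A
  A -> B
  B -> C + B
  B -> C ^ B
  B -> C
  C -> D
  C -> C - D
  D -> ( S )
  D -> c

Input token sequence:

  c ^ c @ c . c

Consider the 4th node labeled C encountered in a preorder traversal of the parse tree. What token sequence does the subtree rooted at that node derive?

c

[S [A [B [C [D c]] ^ [B [C [D c]]]] @ [A [B [C [D c]]]]] . [S [A [B [C [D c]]]]]]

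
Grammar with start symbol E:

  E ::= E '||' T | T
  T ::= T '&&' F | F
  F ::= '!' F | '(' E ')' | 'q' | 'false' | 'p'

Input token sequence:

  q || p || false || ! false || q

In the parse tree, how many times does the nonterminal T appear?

5

[E [E [E [E [E [T [F q]]] || [T [F p]]] || [T [F false]]] || [T [F ! [F false]]]] || [T [F q]]]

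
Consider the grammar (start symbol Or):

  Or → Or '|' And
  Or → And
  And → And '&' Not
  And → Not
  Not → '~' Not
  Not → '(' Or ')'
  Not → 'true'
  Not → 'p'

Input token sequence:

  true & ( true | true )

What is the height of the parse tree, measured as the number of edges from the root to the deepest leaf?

[Or [And [And [Not true]] & [Not ( [Or [Or [And [Not true]]] | [And [Not true]]] )]]]

7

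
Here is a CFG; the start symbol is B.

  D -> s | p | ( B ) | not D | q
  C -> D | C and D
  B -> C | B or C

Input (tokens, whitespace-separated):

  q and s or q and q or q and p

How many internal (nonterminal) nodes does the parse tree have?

[B [B [B [C [C [D q]] and [D s]]] or [C [C [D q]] and [D q]]] or [C [C [D q]] and [D p]]]

15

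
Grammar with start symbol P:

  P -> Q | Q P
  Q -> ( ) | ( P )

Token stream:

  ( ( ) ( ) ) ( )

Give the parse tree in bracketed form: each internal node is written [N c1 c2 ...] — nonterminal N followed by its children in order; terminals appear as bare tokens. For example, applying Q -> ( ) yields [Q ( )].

P
Q P
( P ) P
( Q P ) P
( ( ) P ) P
( ( ) Q ) P
( ( ) ( ) ) P
( ( ) ( ) ) Q
( ( ) ( ) ) ( )

[P [Q ( [P [Q ( )] [P [Q ( )]]] )] [P [Q ( )]]]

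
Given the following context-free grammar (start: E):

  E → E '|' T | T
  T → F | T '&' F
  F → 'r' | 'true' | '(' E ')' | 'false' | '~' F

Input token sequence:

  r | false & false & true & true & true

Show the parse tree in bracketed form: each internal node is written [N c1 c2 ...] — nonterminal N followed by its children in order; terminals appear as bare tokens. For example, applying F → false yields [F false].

E
E | T
T | T
F | T
r | T
r | T & F
r | T & F & F
r | T & F & F & F
r | T & F & F & F & F
r | F & F & F & F & F
r | false & F & F & F & F
r | false & false & F & F & F
r | false & false & true & F & F
r | false & false & true & true & F
r | false & false & true & true & true

[E [E [T [F r]]] | [T [T [T [T [T [F false]] & [F false]] & [F true]] & [F true]] & [F true]]]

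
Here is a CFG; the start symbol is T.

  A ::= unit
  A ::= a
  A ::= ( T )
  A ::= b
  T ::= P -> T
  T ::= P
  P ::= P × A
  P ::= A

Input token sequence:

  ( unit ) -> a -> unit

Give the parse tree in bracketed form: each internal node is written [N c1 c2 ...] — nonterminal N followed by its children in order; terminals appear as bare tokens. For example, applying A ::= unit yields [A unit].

[T [P [A ( [T [P [A unit]]] )]] -> [T [P [A a]] -> [T [P [A unit]]]]]

T
P -> T
A -> T
( T ) -> T
( P ) -> T
( A ) -> T
( unit ) -> T
( unit ) -> P -> T
( unit ) -> A -> T
( unit ) -> a -> T
( unit ) -> a -> P
( unit ) -> a -> A
( unit ) -> a -> unit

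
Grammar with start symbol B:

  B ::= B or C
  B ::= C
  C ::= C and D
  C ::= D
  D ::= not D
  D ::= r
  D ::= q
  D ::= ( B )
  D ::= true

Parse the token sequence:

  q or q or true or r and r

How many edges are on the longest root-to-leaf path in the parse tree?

[B [B [B [B [C [D q]]] or [C [D q]]] or [C [D true]]] or [C [C [D r]] and [D r]]]

6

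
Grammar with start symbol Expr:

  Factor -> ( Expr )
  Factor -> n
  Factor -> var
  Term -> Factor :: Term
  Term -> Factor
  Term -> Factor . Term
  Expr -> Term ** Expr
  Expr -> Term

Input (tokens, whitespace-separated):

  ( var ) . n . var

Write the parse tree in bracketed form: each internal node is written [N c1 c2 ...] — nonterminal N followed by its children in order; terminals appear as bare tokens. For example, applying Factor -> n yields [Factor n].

[Expr [Term [Factor ( [Expr [Term [Factor var]]] )] . [Term [Factor n] . [Term [Factor var]]]]]

Expr
Term
Factor . Term
( Expr ) . Term
( Term ) . Term
( Factor ) . Term
( var ) . Term
( var ) . Factor . Term
( var ) . n . Term
( var ) . n . Factor
( var ) . n . var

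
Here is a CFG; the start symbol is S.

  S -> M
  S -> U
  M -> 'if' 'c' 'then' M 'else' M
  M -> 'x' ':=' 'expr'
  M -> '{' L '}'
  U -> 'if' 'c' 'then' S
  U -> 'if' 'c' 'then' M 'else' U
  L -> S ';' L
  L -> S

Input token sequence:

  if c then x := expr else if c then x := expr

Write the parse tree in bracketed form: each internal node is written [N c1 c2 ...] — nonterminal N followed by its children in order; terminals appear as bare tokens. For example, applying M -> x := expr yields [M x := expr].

S
U
if c then M else U
if c then x := expr else U
if c then x := expr else if c then S
if c then x := expr else if c then M
if c then x := expr else if c then x := expr

[S [U if c then [M x := expr] else [U if c then [S [M x := expr]]]]]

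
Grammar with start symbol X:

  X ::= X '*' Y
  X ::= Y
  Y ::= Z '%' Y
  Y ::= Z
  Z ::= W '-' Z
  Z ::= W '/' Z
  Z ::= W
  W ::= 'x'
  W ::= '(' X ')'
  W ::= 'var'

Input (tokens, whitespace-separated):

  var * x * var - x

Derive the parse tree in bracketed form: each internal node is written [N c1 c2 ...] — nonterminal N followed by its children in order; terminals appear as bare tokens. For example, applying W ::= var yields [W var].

[X [X [X [Y [Z [W var]]]] * [Y [Z [W x]]]] * [Y [Z [W var] - [Z [W x]]]]]

X
X * Y
X * Y * Y
Y * Y * Y
Z * Y * Y
W * Y * Y
var * Y * Y
var * Z * Y
var * W * Y
var * x * Y
var * x * Z
var * x * W - Z
var * x * var - Z
var * x * var - W
var * x * var - x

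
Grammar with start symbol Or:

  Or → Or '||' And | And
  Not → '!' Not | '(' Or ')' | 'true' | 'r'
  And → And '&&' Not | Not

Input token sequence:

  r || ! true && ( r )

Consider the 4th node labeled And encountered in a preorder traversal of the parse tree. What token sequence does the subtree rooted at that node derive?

r

[Or [Or [And [Not r]]] || [And [And [Not ! [Not true]]] && [Not ( [Or [And [Not r]]] )]]]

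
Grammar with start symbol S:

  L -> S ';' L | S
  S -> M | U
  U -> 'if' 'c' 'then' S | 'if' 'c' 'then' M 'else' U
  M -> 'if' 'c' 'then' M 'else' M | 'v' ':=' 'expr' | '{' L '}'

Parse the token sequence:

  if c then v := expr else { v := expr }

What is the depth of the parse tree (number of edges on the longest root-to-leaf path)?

[S [M if c then [M v := expr] else [M { [L [S [M v := expr]]] }]]]

6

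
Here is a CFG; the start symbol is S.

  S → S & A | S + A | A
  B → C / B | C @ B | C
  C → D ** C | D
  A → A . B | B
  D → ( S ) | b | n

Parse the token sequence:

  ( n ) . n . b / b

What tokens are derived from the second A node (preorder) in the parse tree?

[S [A [A [A [B [C [D ( [S [A [B [C [D n]]]]] )]]]] . [B [C [D n]]]] . [B [C [D b]] / [B [C [D b]]]]]]

( n ) . n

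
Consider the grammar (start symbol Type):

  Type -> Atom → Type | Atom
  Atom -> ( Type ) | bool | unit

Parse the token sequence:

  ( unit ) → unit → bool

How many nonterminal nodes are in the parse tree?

8

[Type [Atom ( [Type [Atom unit]] )] → [Type [Atom unit] → [Type [Atom bool]]]]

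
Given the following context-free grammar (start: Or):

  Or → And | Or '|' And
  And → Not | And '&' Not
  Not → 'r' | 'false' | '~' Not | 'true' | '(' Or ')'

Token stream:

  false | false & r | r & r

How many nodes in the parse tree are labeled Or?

[Or [Or [Or [And [Not false]]] | [And [And [Not false]] & [Not r]]] | [And [And [Not r]] & [Not r]]]

3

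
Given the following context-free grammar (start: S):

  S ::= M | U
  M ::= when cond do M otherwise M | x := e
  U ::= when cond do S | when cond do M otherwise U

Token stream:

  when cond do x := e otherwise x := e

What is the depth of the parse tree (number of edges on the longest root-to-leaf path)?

3

[S [M when cond do [M x := e] otherwise [M x := e]]]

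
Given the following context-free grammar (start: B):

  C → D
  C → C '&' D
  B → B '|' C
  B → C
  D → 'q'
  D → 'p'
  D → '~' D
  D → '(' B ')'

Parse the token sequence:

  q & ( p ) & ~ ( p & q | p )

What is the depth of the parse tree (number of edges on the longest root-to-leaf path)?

[B [C [C [C [D q]] & [D ( [B [C [D p]]] )]] & [D ~ [D ( [B [B [C [C [D p]] & [D q]]] | [C [D p]]] )]]]]

9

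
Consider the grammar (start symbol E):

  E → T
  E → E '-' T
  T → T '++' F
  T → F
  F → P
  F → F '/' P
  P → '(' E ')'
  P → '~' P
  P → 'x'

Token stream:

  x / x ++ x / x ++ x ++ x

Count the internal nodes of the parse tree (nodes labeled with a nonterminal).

[E [T [T [T [T [F [F [P x]] / [P x]]] ++ [F [F [P x]] / [P x]]] ++ [F [P x]]] ++ [F [P x]]]]

17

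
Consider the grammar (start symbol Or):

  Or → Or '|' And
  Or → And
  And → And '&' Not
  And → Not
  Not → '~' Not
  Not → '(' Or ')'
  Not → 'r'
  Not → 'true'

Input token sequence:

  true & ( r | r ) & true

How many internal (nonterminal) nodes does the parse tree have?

[Or [And [And [And [Not true]] & [Not ( [Or [Or [And [Not r]]] | [And [Not r]]] )]] & [Not true]]]

13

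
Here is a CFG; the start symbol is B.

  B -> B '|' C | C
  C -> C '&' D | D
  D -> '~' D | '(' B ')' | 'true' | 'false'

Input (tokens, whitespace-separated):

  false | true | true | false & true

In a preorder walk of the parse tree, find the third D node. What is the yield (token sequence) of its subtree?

[B [B [B [B [C [D false]]] | [C [D true]]] | [C [D true]]] | [C [C [D false]] & [D true]]]

true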